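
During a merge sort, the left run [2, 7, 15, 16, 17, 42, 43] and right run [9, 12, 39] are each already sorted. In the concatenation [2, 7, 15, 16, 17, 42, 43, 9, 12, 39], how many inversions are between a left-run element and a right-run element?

12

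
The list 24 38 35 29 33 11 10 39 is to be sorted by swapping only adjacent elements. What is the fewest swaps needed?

16 swaps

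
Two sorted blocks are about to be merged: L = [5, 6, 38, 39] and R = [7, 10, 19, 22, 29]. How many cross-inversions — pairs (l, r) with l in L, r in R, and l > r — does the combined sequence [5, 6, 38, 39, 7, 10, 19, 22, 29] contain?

10

Take each right-half value and tally the left-half values above it:
r = 7: 38, 39 → 2
r = 10: 38, 39 → 2
r = 19: 38, 39 → 2
r = 22: 38, 39 → 2
r = 29: 38, 39 → 2
Cross-inversions: 2 + 2 + 2 + 2 + 2 = 10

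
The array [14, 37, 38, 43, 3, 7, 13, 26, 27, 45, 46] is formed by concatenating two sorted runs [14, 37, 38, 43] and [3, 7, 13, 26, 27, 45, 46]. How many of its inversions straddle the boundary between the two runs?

18 split inversions

Take each right-half value and tally the left-half values above it:
r = 3: 14, 37, 38, 43 → 4
r = 7: 14, 37, 38, 43 → 4
r = 13: 14, 37, 38, 43 → 4
r = 26: 37, 38, 43 → 3
r = 27: 37, 38, 43 → 3
r = 45: none → 0
r = 46: none → 0
Cross-inversions: 4 + 4 + 4 + 3 + 3 + 0 + 0 = 18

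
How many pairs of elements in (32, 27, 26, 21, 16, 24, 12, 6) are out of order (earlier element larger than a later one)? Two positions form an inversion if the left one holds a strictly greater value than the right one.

Sweep left to right; for each value list the smaller values that follow it:
32: 7
27: 6
26: 5
21: 3
16: 2
24: 2
12: 1
6: 0
Sum: 7 + 6 + 5 + 3 + 2 + 2 + 1 + 0 = 26

26 inversions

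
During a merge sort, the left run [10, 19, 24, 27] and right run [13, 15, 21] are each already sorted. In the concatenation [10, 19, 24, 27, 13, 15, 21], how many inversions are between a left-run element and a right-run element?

8 cross-inversions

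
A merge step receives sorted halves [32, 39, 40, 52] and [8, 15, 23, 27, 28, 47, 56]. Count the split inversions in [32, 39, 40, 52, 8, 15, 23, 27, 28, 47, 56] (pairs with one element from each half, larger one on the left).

Split inversions: 21

For each element r of the right run, count left-run elements greater than r:
r = 8: 32, 39, 40, 52 → 4
r = 15: 32, 39, 40, 52 → 4
r = 23: 32, 39, 40, 52 → 4
r = 27: 32, 39, 40, 52 → 4
r = 28: 32, 39, 40, 52 → 4
r = 47: 52 → 1
r = 56: none → 0
Cross-inversions: 4 + 4 + 4 + 4 + 4 + 1 + 0 = 21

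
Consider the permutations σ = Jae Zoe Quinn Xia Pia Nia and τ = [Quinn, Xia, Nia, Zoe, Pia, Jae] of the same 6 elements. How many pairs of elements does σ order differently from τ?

Assign each item its position (1..6) in the first ordering, then rewrite the second ordering as that position sequence:
positions: Jae→1, Zoe→2, Quinn→3, Xia→4, Pia→5, Nia→6
second ordering as positions: [3, 4, 6, 2, 5, 1]
Discordant pairs = inversions in this position sequence.
3: 2, 1 → 2
4: 2, 1 → 2
6: 2, 5, 1 → 3
2: 1 → 1
5: 1 → 1
1: 0
Total: 2 + 2 + 3 + 1 + 1 + 0 = 9

9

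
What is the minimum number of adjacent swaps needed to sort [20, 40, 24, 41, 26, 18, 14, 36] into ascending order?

Each adjacent swap fixes exactly one inversion, so the minimum swap count equals the number of inversions.
Count inversions — for each element, later elements that are smaller:
20: 18, 14 → 2
40: 24, 26, 18, 14, 36 → 5
24: 18, 14 → 2
41: 26, 18, 14, 36 → 4
26: 18, 14 → 2
18: 14 → 1
14: none → 0
36: none → 0
Total inversions: 2 + 5 + 2 + 4 + 2 + 1 + 0 + 0 = 16

16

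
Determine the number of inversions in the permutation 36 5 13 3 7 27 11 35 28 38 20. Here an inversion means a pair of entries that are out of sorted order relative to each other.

19

For each element, count later entries that are smaller:
36: 9
5: 1
13: 3
3: 0
7: 0
27: 2
11: 0
35: 2
28: 1
38: 1
20: 0
Sum: 9 + 1 + 3 + 0 + 0 + 2 + 0 + 2 + 1 + 1 + 0 = 19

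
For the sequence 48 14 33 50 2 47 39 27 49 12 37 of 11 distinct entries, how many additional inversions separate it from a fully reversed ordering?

Maximum inversions for 11 distinct elements is C(11, 2) = 11·10/2 = 55.
Current inversions — for each element, count later smaller elements:
48: 8
14: 2
33: 3
50: 7
2: 0
47: 4
39: 3
27: 1
49: 2
12: 0
37: 0
Current total: 8 + 2 + 3 + 7 + 0 + 4 + 3 + 1 + 2 + 0 + 0 = 30
Shortfall: 55 − 30 = 25

25 inversions short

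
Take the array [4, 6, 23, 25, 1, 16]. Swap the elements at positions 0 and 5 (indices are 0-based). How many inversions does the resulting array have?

Positions 0 and 5 hold 4 and 16; after swapping, the array is [16, 6, 23, 25, 1, 4].
For each element, count later entries that are smaller:
16: 3
6: 2
23: 2
25: 2
1: 0
4: 0
Sum: 3 + 2 + 2 + 2 + 0 + 0 = 9

9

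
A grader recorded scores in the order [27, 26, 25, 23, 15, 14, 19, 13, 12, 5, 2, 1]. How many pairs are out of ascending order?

Count, for each position, how many later elements it exceeds:
27 → 26, 25, 23, 15, 14, 19, 13, 12, 5, 2, 1 → 11
26 → 25, 23, 15, 14, 19, 13, 12, 5, 2, 1 → 10
25 → 23, 15, 14, 19, 13, 12, 5, 2, 1 → 9
23 → 15, 14, 19, 13, 12, 5, 2, 1 → 8
15 → 14, 13, 12, 5, 2, 1 → 6
14 → 13, 12, 5, 2, 1 → 5
19 → 13, 12, 5, 2, 1 → 5
13 → 12, 5, 2, 1 → 4
12 → 5, 2, 1 → 3
5 → 2, 1 → 2
2 → 1 → 1
1 → none → 0
Sum: 11 + 10 + 9 + 8 + 6 + 5 + 5 + 4 + 3 + 2 + 1 + 0 = 64

64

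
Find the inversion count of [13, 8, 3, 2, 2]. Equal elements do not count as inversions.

Inversion pairs (indices are 0-based):
(0,1): 13 > 8
(0,2): 13 > 3
(0,3): 13 > 2
(0,4): 13 > 2
(1,2): 8 > 3
(1,3): 8 > 2
(1,4): 8 > 2
(2,3): 3 > 2
(2,4): 3 > 2
That's 9 pairs.

9 out-of-order pairs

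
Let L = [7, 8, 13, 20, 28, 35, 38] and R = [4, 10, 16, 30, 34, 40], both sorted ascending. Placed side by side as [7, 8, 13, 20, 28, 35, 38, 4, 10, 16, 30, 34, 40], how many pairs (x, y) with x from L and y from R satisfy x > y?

20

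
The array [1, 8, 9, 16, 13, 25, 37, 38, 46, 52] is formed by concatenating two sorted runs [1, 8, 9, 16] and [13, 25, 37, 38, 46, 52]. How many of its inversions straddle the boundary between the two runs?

Count, for every r in R, how many entries of L exceed r:
r = 13: 16 → 1
r = 25: none → 0
r = 37: none → 0
r = 38: none → 0
r = 46: none → 0
r = 52: none → 0
Cross-inversions: 1 + 0 + 0 + 0 + 0 + 0 = 1

1 cross-inversion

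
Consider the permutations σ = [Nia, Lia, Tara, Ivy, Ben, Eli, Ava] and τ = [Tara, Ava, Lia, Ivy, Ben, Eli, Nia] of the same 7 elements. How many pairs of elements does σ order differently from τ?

11 discordant pairs

Assign each item its position (1..7) in the first ordering, then rewrite the second ordering as that position sequence:
positions: Nia→1, Lia→2, Tara→3, Ivy→4, Ben→5, Eli→6, Ava→7
second ordering as positions: [3, 7, 2, 4, 5, 6, 1]
Discordant pairs = inversions in this position sequence.
3: 2, 1 → 2
7: 2, 4, 5, 6, 1 → 5
2: 1 → 1
4: 1 → 1
5: 1 → 1
6: 1 → 1
1: 0
Total: 2 + 5 + 1 + 1 + 1 + 1 + 0 = 11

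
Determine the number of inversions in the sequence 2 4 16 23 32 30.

1

Listing every pair i<j with a[i]>a[j] (using 1-based positions):
(5,6): 32 > 30
That's 1 pair.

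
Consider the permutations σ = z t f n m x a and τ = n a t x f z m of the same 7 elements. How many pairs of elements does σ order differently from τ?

13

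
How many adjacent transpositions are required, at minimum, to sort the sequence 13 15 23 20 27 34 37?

The minimum number of adjacent swaps to sort an array equals its inversion count, since every such swap removes exactly one inversion.
Count inversions — for each element, later elements that are smaller:
13: none → 0
15: none → 0
23: 20 → 1
20: none → 0
27: none → 0
34: none → 0
37: none → 0
Total inversions: 0 + 0 + 1 + 0 + 0 + 0 + 0 = 1

Swaps: 1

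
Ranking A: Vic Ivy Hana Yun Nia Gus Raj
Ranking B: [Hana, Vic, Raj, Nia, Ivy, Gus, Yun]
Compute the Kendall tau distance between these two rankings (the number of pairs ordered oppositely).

9

Assign each item its position (1..7) in the first ordering, then rewrite the second ordering as that position sequence:
positions: Vic→1, Ivy→2, Hana→3, Yun→4, Nia→5, Gus→6, Raj→7
second ordering as positions: [3, 1, 7, 5, 2, 6, 4]
Discordant pairs = inversions in this position sequence.
3: 1, 2 → 2
1: 0
7: 5, 2, 6, 4 → 4
5: 2, 4 → 2
2: 0
6: 4 → 1
4: 0
Total: 2 + 0 + 4 + 2 + 0 + 1 + 0 = 9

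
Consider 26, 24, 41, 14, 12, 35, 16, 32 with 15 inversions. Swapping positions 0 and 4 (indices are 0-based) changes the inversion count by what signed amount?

-5

Positions 0 and 4 hold 26 and 12; after swapping, the array is [12, 24, 41, 14, 26, 35, 16, 32].
For each element, count later entries that are smaller:
12 → none → 0
24 → 14, 16 → 2
41 → 14, 26, 35, 16, 32 → 5
14 → none → 0
26 → 16 → 1
35 → 16, 32 → 2
16 → none → 0
32 → none → 0
Sum: 0 + 2 + 5 + 0 + 1 + 2 + 0 + 0 = 10
Change: 10 − 15 = -5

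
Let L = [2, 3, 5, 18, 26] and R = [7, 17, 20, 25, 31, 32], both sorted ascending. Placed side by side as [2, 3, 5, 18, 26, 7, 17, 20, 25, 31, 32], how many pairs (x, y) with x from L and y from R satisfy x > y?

Cross-inversions: 6

Take each right-half value and tally the left-half values above it:
r = 7: 18, 26 → 2
r = 17: 18, 26 → 2
r = 20: 26 → 1
r = 25: 26 → 1
r = 31: none → 0
r = 32: none → 0
Cross-inversions: 2 + 2 + 1 + 1 + 0 + 0 = 6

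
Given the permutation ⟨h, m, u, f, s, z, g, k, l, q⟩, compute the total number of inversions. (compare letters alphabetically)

Element-by-element contributions:
h: 2
m: 4
u: 6
f: 0
s: 4
z: 4
g: 0
k: 0
l: 0
q: 0
Sum: 2 + 4 + 6 + 0 + 4 + 4 + 0 + 0 + 0 + 0 = 20

There are 20 inversions.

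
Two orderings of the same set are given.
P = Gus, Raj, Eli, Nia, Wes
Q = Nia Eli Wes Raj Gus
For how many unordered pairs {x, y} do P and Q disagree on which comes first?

8

Assign each item its position (1..5) in the first ordering, then rewrite the second ordering as that position sequence:
positions: Gus→1, Raj→2, Eli→3, Nia→4, Wes→5
second ordering as positions: [4, 3, 5, 2, 1]
Discordant pairs = inversions in this position sequence.
4: 3, 2, 1 → 3
3: 2, 1 → 2
5: 2, 1 → 2
2: 1 → 1
1: 0
Total: 3 + 2 + 2 + 1 + 0 = 8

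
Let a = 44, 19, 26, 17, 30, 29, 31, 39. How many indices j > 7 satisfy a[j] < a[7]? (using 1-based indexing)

The element at index 7 is 31.
Elements after it: 39
None of them are smaller than 31.

0 such elements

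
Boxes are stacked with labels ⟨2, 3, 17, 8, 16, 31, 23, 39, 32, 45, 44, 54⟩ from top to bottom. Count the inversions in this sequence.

5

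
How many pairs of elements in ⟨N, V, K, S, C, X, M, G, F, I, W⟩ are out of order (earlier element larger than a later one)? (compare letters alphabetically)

31 inversions

For each element, count later entries that are smaller:
N → K, C, M, G, F, I → 6
V → K, S, C, M, G, F, I → 7
K → C, G, F, I → 4
S → C, M, G, F, I → 5
C → none → 0
X → M, G, F, I, W → 5
M → G, F, I → 3
G → F → 1
F → none → 0
I → none → 0
W → none → 0
Sum: 6 + 7 + 4 + 5 + 0 + 5 + 3 + 1 + 0 + 0 + 0 = 31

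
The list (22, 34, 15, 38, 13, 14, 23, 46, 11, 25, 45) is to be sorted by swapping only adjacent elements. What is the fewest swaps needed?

There are 24 swaps.

Each adjacent swap fixes exactly one inversion, so the minimum swap count equals the number of inversions.
Count inversions — for each element, later elements that are smaller:
22: 15, 13, 14, 11 → 4
34: 15, 13, 14, 23, 11, 25 → 6
15: 13, 14, 11 → 3
38: 13, 14, 23, 11, 25 → 5
13: 11 → 1
14: 11 → 1
23: 11 → 1
46: 11, 25, 45 → 3
11: none → 0
25: none → 0
45: none → 0
Total inversions: 4 + 6 + 3 + 5 + 1 + 1 + 1 + 3 + 0 + 0 + 0 = 24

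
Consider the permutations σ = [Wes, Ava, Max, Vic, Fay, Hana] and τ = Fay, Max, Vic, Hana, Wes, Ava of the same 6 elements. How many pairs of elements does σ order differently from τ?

10 discordant pairs

Assign each item its position (1..6) in the first ordering, then rewrite the second ordering as that position sequence:
positions: Wes→1, Ava→2, Max→3, Vic→4, Fay→5, Hana→6
second ordering as positions: [5, 3, 4, 6, 1, 2]
Discordant pairs = inversions in this position sequence.
5: 3, 4, 1, 2 → 4
3: 1, 2 → 2
4: 1, 2 → 2
6: 1, 2 → 2
1: 0
2: 0
Total: 4 + 2 + 2 + 2 + 0 + 0 = 10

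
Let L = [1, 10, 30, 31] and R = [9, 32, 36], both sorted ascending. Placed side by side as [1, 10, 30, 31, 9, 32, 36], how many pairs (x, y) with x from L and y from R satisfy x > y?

There are 3 split inversions.

Take each right-half value and tally the left-half values above it:
r = 9: 10, 30, 31 → 3
r = 32: none → 0
r = 36: none → 0
Cross-inversions: 3 + 0 + 0 = 3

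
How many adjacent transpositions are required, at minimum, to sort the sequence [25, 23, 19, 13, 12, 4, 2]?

The minimum number of adjacent swaps to sort an array equals its inversion count, since every such swap removes exactly one inversion.
Count inversions — for each element, later elements that are smaller:
25: 23, 19, 13, 12, 4, 2 → 6
23: 19, 13, 12, 4, 2 → 5
19: 13, 12, 4, 2 → 4
13: 12, 4, 2 → 3
12: 4, 2 → 2
4: 2 → 1
2: none → 0
Total inversions: 6 + 5 + 4 + 3 + 2 + 1 + 0 = 21

21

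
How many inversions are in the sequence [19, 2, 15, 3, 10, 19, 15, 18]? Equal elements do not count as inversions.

10

Sweep left to right; for each value list the smaller values that follow it:
19: 6
2: 0
15: 2
3: 0
10: 0
19: 2
15: 0
18: 0
Sum: 6 + 0 + 2 + 0 + 0 + 2 + 0 + 0 = 10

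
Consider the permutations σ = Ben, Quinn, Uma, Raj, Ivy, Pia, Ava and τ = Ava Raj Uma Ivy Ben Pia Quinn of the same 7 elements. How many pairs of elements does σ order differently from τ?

Assign each item its position (1..7) in the first ordering, then rewrite the second ordering as that position sequence:
positions: Ben→1, Quinn→2, Uma→3, Raj→4, Ivy→5, Pia→6, Ava→7
second ordering as positions: [7, 4, 3, 5, 1, 6, 2]
Discordant pairs = inversions in this position sequence.
7: 4, 3, 5, 1, 6, 2 → 6
4: 3, 1, 2 → 3
3: 1, 2 → 2
5: 1, 2 → 2
1: 0
6: 2 → 1
2: 0
Total: 6 + 3 + 2 + 2 + 0 + 1 + 0 = 14

14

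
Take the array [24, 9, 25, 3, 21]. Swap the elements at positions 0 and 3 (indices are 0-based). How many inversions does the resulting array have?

3 inversions

Positions 0 and 3 hold 24 and 3; after swapping, the array is [3, 9, 25, 24, 21].
Element-by-element contributions:
3 → none → 0
9 → none → 0
25 → 24, 21 → 2
24 → 21 → 1
21 → none → 0
Sum: 0 + 0 + 2 + 1 + 0 = 3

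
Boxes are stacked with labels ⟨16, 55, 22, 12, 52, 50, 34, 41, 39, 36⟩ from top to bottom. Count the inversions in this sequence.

22 out-of-order pairs

Element-by-element contributions:
16 → 12 → 1
55 → 22, 12, 52, 50, 34, 41, 39, 36 → 8
22 → 12 → 1
12 → none → 0
52 → 50, 34, 41, 39, 36 → 5
50 → 34, 41, 39, 36 → 4
34 → none → 0
41 → 39, 36 → 2
39 → 36 → 1
36 → none → 0
Sum: 1 + 8 + 1 + 0 + 5 + 4 + 0 + 2 + 1 + 0 = 22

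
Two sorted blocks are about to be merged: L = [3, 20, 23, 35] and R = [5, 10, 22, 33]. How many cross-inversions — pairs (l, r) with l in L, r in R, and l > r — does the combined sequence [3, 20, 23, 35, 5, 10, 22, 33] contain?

There are 9 split inversions.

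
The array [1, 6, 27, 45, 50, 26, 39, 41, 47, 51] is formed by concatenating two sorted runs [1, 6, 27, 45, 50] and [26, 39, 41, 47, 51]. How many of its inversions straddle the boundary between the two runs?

Count, for every r in R, how many entries of L exceed r:
r = 26: 27, 45, 50 → 3
r = 39: 45, 50 → 2
r = 41: 45, 50 → 2
r = 47: 50 → 1
r = 51: none → 0
Cross-inversions: 3 + 2 + 2 + 1 + 0 = 8

8 cross-inversions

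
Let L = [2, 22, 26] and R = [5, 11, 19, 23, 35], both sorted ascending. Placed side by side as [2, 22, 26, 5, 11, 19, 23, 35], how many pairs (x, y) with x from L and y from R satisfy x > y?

Count, for every r in R, how many entries of L exceed r:
r = 5: 22, 26 → 2
r = 11: 22, 26 → 2
r = 19: 22, 26 → 2
r = 23: 26 → 1
r = 35: none → 0
Cross-inversions: 2 + 2 + 2 + 1 + 0 = 7

7 cross-inversions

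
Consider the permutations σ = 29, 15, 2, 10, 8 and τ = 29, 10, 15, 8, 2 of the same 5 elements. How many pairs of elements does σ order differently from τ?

Assign each item its position (1..5) in the first ordering, then rewrite the second ordering as that position sequence:
positions: 29→1, 15→2, 2→3, 10→4, 8→5
second ordering as positions: [1, 4, 2, 5, 3]
Discordant pairs = inversions in this position sequence.
1: 0
4: 2, 3 → 2
2: 0
5: 3 → 1
3: 0
Total: 0 + 2 + 0 + 1 + 0 = 3

3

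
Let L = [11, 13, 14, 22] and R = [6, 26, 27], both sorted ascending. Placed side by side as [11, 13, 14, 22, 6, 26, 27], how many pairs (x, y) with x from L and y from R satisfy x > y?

Take each right-half value and tally the left-half values above it:
r = 6: 11, 13, 14, 22 → 4
r = 26: none → 0
r = 27: none → 0
Cross-inversions: 4 + 0 + 0 = 4

4 split inversions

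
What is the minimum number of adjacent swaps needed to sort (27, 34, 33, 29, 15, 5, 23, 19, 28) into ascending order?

24 swaps

Minimum adjacent swaps = number of inversions (each swap of adjacent out-of-order elements removes one inversion and no swap can remove more).
Count inversions — for each element, later elements that are smaller:
27: 15, 5, 23, 19 → 4
34: 33, 29, 15, 5, 23, 19, 28 → 7
33: 29, 15, 5, 23, 19, 28 → 6
29: 15, 5, 23, 19, 28 → 5
15: 5 → 1
5: none → 0
23: 19 → 1
19: none → 0
28: none → 0
Total inversions: 4 + 7 + 6 + 5 + 1 + 0 + 1 + 0 + 0 = 24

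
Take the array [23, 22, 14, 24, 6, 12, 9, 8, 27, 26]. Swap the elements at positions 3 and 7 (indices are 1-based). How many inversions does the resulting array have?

Inversions: 20

Positions 3 and 7 hold 14 and 9; after swapping, the array is [23, 22, 9, 24, 6, 12, 14, 8, 27, 26].
Sweep left to right; for each value list the smaller values that follow it:
23: 6
22: 5
9: 2
24: 4
6: 0
12: 1
14: 1
8: 0
27: 1
26: 0
Sum: 6 + 5 + 2 + 4 + 0 + 1 + 1 + 0 + 1 + 0 = 20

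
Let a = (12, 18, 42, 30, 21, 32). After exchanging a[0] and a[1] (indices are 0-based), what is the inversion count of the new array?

Positions 0 and 1 hold 12 and 18; after swapping, the array is [18, 12, 42, 30, 21, 32].
Sweep left to right; for each value list the smaller values that follow it:
18 → 12 → 1
12 → none → 0
42 → 30, 21, 32 → 3
30 → 21 → 1
21 → none → 0
32 → none → 0
Sum: 1 + 0 + 3 + 1 + 0 + 0 = 5

5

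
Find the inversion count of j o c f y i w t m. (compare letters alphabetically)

For each element, count later entries that are smaller:
j → c, f, i → 3
o → c, f, i, m → 4
c → none → 0
f → none → 0
y → i, w, t, m → 4
i → none → 0
w → t, m → 2
t → m → 1
m → none → 0
Sum: 3 + 4 + 0 + 0 + 4 + 0 + 2 + 1 + 0 = 14

14 inversions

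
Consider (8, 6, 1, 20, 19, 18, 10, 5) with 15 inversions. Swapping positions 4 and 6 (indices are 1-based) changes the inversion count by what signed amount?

-3

Positions 4 and 6 hold 20 and 18; after swapping, the array is [8, 6, 1, 18, 19, 20, 10, 5].
Count, for each position, how many later elements it exceeds:
8 → 6, 1, 5 → 3
6 → 1, 5 → 2
1 → none → 0
18 → 10, 5 → 2
19 → 10, 5 → 2
20 → 10, 5 → 2
10 → 5 → 1
5 → none → 0
Sum: 3 + 2 + 0 + 2 + 2 + 2 + 1 + 0 = 12
Change: 12 − 15 = -3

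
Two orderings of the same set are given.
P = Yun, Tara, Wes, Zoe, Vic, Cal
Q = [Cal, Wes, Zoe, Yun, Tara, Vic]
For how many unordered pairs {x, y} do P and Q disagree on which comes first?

9

Assign each item its position (1..6) in the first ordering, then rewrite the second ordering as that position sequence:
positions: Yun→1, Tara→2, Wes→3, Zoe→4, Vic→5, Cal→6
second ordering as positions: [6, 3, 4, 1, 2, 5]
Discordant pairs = inversions in this position sequence.
6: 3, 4, 1, 2, 5 → 5
3: 1, 2 → 2
4: 1, 2 → 2
1: 0
2: 0
5: 0
Total: 5 + 2 + 2 + 0 + 0 + 0 = 9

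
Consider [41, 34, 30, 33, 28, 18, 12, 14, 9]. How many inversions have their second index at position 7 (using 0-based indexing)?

6

The element at index 7 is 14.
Elements before it: 41, 34, 30, 33, 28, 18, 12
Those larger than 14: 41, 34, 30, 33, 28, 18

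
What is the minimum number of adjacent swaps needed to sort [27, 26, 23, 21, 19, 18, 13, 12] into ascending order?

28

Each adjacent swap fixes exactly one inversion, so the minimum swap count equals the number of inversions.
Count inversions — for each element, later elements that are smaller:
27: 26, 23, 21, 19, 18, 13, 12 → 7
26: 23, 21, 19, 18, 13, 12 → 6
23: 21, 19, 18, 13, 12 → 5
21: 19, 18, 13, 12 → 4
19: 18, 13, 12 → 3
18: 13, 12 → 2
13: 12 → 1
12: none → 0
Total inversions: 7 + 6 + 5 + 4 + 3 + 2 + 1 + 0 = 28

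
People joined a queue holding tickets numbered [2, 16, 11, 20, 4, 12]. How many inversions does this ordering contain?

Inversion pairs (indices are 0-based):
(1,2): 16 > 11
(1,4): 16 > 4
(1,5): 16 > 12
(2,4): 11 > 4
(3,4): 20 > 4
(3,5): 20 > 12
That's 6 pairs.

6 inversions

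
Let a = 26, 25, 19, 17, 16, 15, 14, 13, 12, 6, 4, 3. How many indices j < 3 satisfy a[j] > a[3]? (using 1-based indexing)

The element at index 3 is 19.
Elements before it: 26, 25
Those larger than 19: 26, 25

2 such elements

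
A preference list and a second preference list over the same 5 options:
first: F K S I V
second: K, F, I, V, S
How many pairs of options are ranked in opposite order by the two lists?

3 pairs

Assign each item its position (1..5) in the first ordering, then rewrite the second ordering as that position sequence:
positions: F→1, K→2, S→3, I→4, V→5
second ordering as positions: [2, 1, 4, 5, 3]
Discordant pairs = inversions in this position sequence.
2: 1 → 1
1: 0
4: 3 → 1
5: 3 → 1
3: 0
Total: 1 + 0 + 1 + 1 + 0 = 3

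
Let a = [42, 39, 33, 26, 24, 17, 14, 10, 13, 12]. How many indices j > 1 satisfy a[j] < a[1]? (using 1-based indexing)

9 such elements

The element at index 1 is 42.
Elements after it: 39, 33, 26, 24, 17, 14, 10, 13, 12
Those smaller than 42: 39, 33, 26, 24, 17, 14, 10, 13, 12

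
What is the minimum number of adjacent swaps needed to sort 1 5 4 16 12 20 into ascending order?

Each adjacent swap fixes exactly one inversion, so the minimum swap count equals the number of inversions.
Count inversions — for each element, later elements that are smaller:
1: none → 0
5: 4 → 1
4: none → 0
16: 12 → 1
12: none → 0
20: none → 0
Total inversions: 0 + 1 + 0 + 1 + 0 + 0 = 2

Adjacent swaps: 2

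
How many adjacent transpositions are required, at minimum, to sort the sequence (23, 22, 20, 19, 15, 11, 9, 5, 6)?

Each adjacent swap fixes exactly one inversion, so the minimum swap count equals the number of inversions.
Count inversions — for each element, later elements that are smaller:
23: 22, 20, 19, 15, 11, 9, 5, 6 → 8
22: 20, 19, 15, 11, 9, 5, 6 → 7
20: 19, 15, 11, 9, 5, 6 → 6
19: 15, 11, 9, 5, 6 → 5
15: 11, 9, 5, 6 → 4
11: 9, 5, 6 → 3
9: 5, 6 → 2
5: none → 0
6: none → 0
Total inversions: 8 + 7 + 6 + 5 + 4 + 3 + 2 + 0 + 0 = 35

35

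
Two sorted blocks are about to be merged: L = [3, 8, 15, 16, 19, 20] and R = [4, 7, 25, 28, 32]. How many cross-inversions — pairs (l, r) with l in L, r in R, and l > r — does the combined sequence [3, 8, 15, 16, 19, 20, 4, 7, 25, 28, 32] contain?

10

Take each right-half value and tally the left-half values above it:
r = 4: 8, 15, 16, 19, 20 → 5
r = 7: 8, 15, 16, 19, 20 → 5
r = 25: none → 0
r = 28: none → 0
r = 32: none → 0
Cross-inversions: 5 + 5 + 0 + 0 + 0 = 10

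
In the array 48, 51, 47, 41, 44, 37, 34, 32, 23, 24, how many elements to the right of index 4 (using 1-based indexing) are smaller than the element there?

5 such elements

The element at index 4 is 41.
Elements after it: 44, 37, 34, 32, 23, 24
Those smaller than 41: 37, 34, 32, 23, 24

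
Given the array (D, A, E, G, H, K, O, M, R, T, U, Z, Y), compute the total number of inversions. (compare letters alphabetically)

3

Element-by-element contributions:
D: 1
A: 0
E: 0
G: 0
H: 0
K: 0
O: 1
M: 0
R: 0
T: 0
U: 0
Z: 1
Y: 0
Sum: 1 + 0 + 0 + 0 + 0 + 0 + 1 + 0 + 0 + 0 + 0 + 1 + 0 = 3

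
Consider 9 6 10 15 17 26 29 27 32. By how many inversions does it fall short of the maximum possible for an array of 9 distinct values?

34 inversions short

Maximum inversions for 9 distinct elements is C(9, 2) = 9·8/2 = 36.
Current inversions — for each element, count later smaller elements:
9: 1
6: 0
10: 0
15: 0
17: 0
26: 0
29: 1
27: 0
32: 0
Current total: 1 + 0 + 0 + 0 + 0 + 0 + 1 + 0 + 0 = 2
Shortfall: 36 − 2 = 34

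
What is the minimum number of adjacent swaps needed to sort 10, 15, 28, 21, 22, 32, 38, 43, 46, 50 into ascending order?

2 swaps

Each adjacent swap fixes exactly one inversion, so the minimum swap count equals the number of inversions.
Count inversions — for each element, later elements that are smaller:
10: none → 0
15: none → 0
28: 21, 22 → 2
21: none → 0
22: none → 0
32: none → 0
38: none → 0
43: none → 0
46: none → 0
50: none → 0
Total inversions: 0 + 0 + 2 + 0 + 0 + 0 + 0 + 0 + 0 + 0 = 2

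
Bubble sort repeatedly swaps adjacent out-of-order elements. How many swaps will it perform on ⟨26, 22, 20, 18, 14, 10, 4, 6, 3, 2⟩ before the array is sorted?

44 swaps

Minimum adjacent swaps = number of inversions (each swap of adjacent out-of-order elements removes one inversion and no swap can remove more).
Count inversions — for each element, later elements that are smaller:
26: 22, 20, 18, 14, 10, 4, 6, 3, 2 → 9
22: 20, 18, 14, 10, 4, 6, 3, 2 → 8
20: 18, 14, 10, 4, 6, 3, 2 → 7
18: 14, 10, 4, 6, 3, 2 → 6
14: 10, 4, 6, 3, 2 → 5
10: 4, 6, 3, 2 → 4
4: 3, 2 → 2
6: 3, 2 → 2
3: 2 → 1
2: none → 0
Total inversions: 9 + 8 + 7 + 6 + 5 + 4 + 2 + 2 + 1 + 0 = 44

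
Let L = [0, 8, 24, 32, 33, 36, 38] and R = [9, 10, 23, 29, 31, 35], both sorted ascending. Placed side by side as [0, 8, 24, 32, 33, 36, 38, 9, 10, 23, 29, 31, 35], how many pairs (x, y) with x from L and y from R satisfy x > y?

Count, for every r in R, how many entries of L exceed r:
r = 9: 24, 32, 33, 36, 38 → 5
r = 10: 24, 32, 33, 36, 38 → 5
r = 23: 24, 32, 33, 36, 38 → 5
r = 29: 32, 33, 36, 38 → 4
r = 31: 32, 33, 36, 38 → 4
r = 35: 36, 38 → 2
Cross-inversions: 5 + 5 + 5 + 4 + 4 + 2 = 25

Split inversions: 25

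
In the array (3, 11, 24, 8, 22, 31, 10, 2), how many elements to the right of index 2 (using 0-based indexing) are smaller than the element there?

4 such elements

The element at index 2 is 24.
Elements after it: 8, 22, 31, 10, 2
Those smaller than 24: 8, 22, 10, 2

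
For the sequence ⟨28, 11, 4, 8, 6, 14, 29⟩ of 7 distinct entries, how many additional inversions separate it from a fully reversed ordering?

Maximum inversions for 7 distinct elements is C(7, 2) = 7·6/2 = 21.
Current inversions — for each element, count later smaller elements:
28: 5
11: 3
4: 0
8: 1
6: 0
14: 0
29: 0
Current total: 5 + 3 + 0 + 1 + 0 + 0 + 0 = 9
Shortfall: 21 − 9 = 12

12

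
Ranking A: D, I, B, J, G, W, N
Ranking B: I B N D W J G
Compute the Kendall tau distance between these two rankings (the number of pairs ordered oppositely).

Assign each item its position (1..7) in the first ordering, then rewrite the second ordering as that position sequence:
positions: D→1, I→2, B→3, J→4, G→5, W→6, N→7
second ordering as positions: [2, 3, 7, 1, 6, 4, 5]
Discordant pairs = inversions in this position sequence.
2: 1 → 1
3: 1 → 1
7: 1, 6, 4, 5 → 4
1: 0
6: 4, 5 → 2
4: 0
5: 0
Total: 1 + 1 + 4 + 0 + 2 + 0 + 0 = 8

There are 8 discordant pairs.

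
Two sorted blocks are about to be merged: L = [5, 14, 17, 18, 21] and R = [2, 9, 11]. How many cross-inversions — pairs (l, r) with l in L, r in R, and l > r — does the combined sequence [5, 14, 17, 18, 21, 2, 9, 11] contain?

13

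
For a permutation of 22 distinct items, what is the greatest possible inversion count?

A reversed (strictly descending) arrangement makes every pair an inversion, giving C(22, 2) inversions.
C(22, 2) = 22·21/2 = 231

231 inversions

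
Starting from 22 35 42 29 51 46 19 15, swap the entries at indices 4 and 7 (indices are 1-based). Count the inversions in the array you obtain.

Positions 4 and 7 hold 29 and 19; after swapping, the array is [22, 35, 42, 19, 51, 46, 29, 15].
For each element, count later entries that are smaller:
22 → 19, 15 → 2
35 → 19, 29, 15 → 3
42 → 19, 29, 15 → 3
19 → 15 → 1
51 → 46, 29, 15 → 3
46 → 29, 15 → 2
29 → 15 → 1
15 → none → 0
Sum: 2 + 3 + 3 + 1 + 3 + 2 + 1 + 0 = 15

15 inversions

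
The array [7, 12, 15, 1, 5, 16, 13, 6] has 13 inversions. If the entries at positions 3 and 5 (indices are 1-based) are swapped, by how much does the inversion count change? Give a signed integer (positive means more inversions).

Positions 3 and 5 hold 15 and 5; after swapping, the array is [7, 12, 5, 1, 15, 16, 13, 6].
Sweep left to right; for each value list the smaller values that follow it:
7: 3
12: 3
5: 1
1: 0
15: 2
16: 2
13: 1
6: 0
Sum: 3 + 3 + 1 + 0 + 2 + 2 + 1 + 0 = 12
Change: 12 − 13 = -1

-1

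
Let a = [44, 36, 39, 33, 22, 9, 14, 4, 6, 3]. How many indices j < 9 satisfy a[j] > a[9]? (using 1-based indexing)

7 such elements

The element at index 9 is 6.
Elements before it: 44, 36, 39, 33, 22, 9, 14, 4
Those larger than 6: 44, 36, 39, 33, 22, 9, 14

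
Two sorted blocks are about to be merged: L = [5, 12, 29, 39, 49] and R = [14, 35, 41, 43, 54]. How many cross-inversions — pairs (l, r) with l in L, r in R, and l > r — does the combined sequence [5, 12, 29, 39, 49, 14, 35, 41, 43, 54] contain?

Cross-inversions: 7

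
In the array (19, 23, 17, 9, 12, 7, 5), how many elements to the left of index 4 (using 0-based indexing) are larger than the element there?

3 such elements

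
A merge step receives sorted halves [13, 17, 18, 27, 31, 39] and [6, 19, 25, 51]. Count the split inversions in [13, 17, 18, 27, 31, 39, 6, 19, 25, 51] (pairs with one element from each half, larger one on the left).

Count, for every r in R, how many entries of L exceed r:
r = 6: 13, 17, 18, 27, 31, 39 → 6
r = 19: 27, 31, 39 → 3
r = 25: 27, 31, 39 → 3
r = 51: none → 0
Cross-inversions: 6 + 3 + 3 + 0 = 12

12 cross-inversions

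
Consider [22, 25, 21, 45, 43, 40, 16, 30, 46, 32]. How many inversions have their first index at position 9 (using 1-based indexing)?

1

The element at index 9 is 46.
Elements after it: 32
Those smaller than 46: 32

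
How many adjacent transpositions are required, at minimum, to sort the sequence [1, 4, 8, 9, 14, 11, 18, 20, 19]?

2 swaps

Minimum adjacent swaps = number of inversions (each swap of adjacent out-of-order elements removes one inversion and no swap can remove more).
Count inversions — for each element, later elements that are smaller:
1: none → 0
4: none → 0
8: none → 0
9: none → 0
14: 11 → 1
11: none → 0
18: none → 0
20: 19 → 1
19: none → 0
Total inversions: 0 + 0 + 0 + 0 + 1 + 0 + 0 + 1 + 0 = 2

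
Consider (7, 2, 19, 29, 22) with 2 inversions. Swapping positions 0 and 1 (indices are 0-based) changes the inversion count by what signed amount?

Positions 0 and 1 hold 7 and 2; after swapping, the array is [2, 7, 19, 29, 22].
Sweep left to right; for each value list the smaller values that follow it:
2 → none → 0
7 → none → 0
19 → none → 0
29 → 22 → 1
22 → none → 0
Sum: 0 + 0 + 0 + 1 + 0 = 1
Change: 1 − 2 = -1

-1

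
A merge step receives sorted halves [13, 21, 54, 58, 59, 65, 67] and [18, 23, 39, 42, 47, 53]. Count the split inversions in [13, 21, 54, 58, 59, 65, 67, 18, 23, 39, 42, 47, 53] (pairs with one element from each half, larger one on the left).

For each element r of the right run, count left-run elements greater than r:
r = 18: 21, 54, 58, 59, 65, 67 → 6
r = 23: 54, 58, 59, 65, 67 → 5
r = 39: 54, 58, 59, 65, 67 → 5
r = 42: 54, 58, 59, 65, 67 → 5
r = 47: 54, 58, 59, 65, 67 → 5
r = 53: 54, 58, 59, 65, 67 → 5
Cross-inversions: 6 + 5 + 5 + 5 + 5 + 5 = 31

There are 31 cross-inversions.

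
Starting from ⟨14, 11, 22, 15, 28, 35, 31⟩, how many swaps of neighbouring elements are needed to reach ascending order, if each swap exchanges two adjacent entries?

3

Minimum adjacent swaps = number of inversions (each swap of adjacent out-of-order elements removes one inversion and no swap can remove more).
Count inversions — for each element, later elements that are smaller:
14: 11 → 1
11: none → 0
22: 15 → 1
15: none → 0
28: none → 0
35: 31 → 1
31: none → 0
Total inversions: 1 + 0 + 1 + 0 + 0 + 1 + 0 = 3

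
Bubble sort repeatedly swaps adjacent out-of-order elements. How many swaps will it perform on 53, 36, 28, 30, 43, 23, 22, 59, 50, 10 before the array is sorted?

28 swaps

Minimum adjacent swaps = number of inversions (each swap of adjacent out-of-order elements removes one inversion and no swap can remove more).
Count inversions — for each element, later elements that are smaller:
53: 36, 28, 30, 43, 23, 22, 50, 10 → 8
36: 28, 30, 23, 22, 10 → 5
28: 23, 22, 10 → 3
30: 23, 22, 10 → 3
43: 23, 22, 10 → 3
23: 22, 10 → 2
22: 10 → 1
59: 50, 10 → 2
50: 10 → 1
10: none → 0
Total inversions: 8 + 5 + 3 + 3 + 3 + 2 + 1 + 2 + 1 + 0 = 28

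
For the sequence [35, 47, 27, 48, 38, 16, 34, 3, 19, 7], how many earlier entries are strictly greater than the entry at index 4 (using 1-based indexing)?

The element at index 4 is 48.
Elements before it: 35, 47, 27
None of them are larger than 48.

0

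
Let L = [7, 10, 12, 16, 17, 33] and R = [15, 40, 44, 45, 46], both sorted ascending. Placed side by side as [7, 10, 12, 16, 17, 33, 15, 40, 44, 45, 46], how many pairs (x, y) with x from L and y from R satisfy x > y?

Count, for every r in R, how many entries of L exceed r:
r = 15: 16, 17, 33 → 3
r = 40: none → 0
r = 44: none → 0
r = 45: none → 0
r = 46: none → 0
Cross-inversions: 3 + 0 + 0 + 0 + 0 = 3

3 split inversions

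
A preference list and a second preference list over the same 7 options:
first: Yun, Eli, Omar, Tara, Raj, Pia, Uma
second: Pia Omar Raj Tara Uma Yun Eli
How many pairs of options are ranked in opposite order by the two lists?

Assign each item its position (1..7) in the first ordering, then rewrite the second ordering as that position sequence:
positions: Yun→1, Eli→2, Omar→3, Tara→4, Raj→5, Pia→6, Uma→7
second ordering as positions: [6, 3, 5, 4, 7, 1, 2]
Discordant pairs = inversions in this position sequence.
6: 3, 5, 4, 1, 2 → 5
3: 1, 2 → 2
5: 4, 1, 2 → 3
4: 1, 2 → 2
7: 1, 2 → 2
1: 0
2: 0
Total: 5 + 2 + 3 + 2 + 2 + 0 + 0 = 14

There are 14 pairs.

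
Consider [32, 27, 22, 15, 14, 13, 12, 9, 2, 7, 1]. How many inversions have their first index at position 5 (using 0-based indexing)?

The element at index 5 is 13.
Elements after it: 12, 9, 2, 7, 1
Those smaller than 13: 12, 9, 2, 7, 1

5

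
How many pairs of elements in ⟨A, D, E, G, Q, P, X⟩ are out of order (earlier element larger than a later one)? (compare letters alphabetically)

Inversion pairs (indices are 1-based):
(5,6): Q > P
That's 1 pair.

1 inversion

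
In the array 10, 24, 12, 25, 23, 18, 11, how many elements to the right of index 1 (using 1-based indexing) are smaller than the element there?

0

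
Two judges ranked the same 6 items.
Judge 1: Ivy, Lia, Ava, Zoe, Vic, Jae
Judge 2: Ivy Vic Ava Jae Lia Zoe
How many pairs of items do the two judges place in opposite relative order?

Assign each item its position (1..6) in the first ordering, then rewrite the second ordering as that position sequence:
positions: Ivy→1, Lia→2, Ava→3, Zoe→4, Vic→5, Jae→6
second ordering as positions: [1, 5, 3, 6, 2, 4]
Discordant pairs = inversions in this position sequence.
1: 0
5: 3, 2, 4 → 3
3: 2 → 1
6: 2, 4 → 2
2: 0
4: 0
Total: 0 + 3 + 1 + 2 + 0 + 0 = 6

6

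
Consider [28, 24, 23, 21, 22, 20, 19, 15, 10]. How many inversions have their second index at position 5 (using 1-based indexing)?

The element at index 5 is 22.
Elements before it: 28, 24, 23, 21
Those larger than 22: 28, 24, 23

3 such elements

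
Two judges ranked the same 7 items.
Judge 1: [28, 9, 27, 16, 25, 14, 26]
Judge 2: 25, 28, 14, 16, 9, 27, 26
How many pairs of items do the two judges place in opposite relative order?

Assign each item its position (1..7) in the first ordering, then rewrite the second ordering as that position sequence:
positions: 28→1, 9→2, 27→3, 16→4, 25→5, 14→6, 26→7
second ordering as positions: [5, 1, 6, 4, 2, 3, 7]
Discordant pairs = inversions in this position sequence.
5: 1, 4, 2, 3 → 4
1: 0
6: 4, 2, 3 → 3
4: 2, 3 → 2
2: 0
3: 0
7: 0
Total: 4 + 0 + 3 + 2 + 0 + 0 + 0 = 9

9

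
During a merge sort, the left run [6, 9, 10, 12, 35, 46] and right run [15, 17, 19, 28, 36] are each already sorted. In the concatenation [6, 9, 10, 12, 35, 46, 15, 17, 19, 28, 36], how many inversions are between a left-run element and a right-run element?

9

For each element r of the right run, count left-run elements greater than r:
r = 15: 35, 46 → 2
r = 17: 35, 46 → 2
r = 19: 35, 46 → 2
r = 28: 35, 46 → 2
r = 36: 46 → 1
Cross-inversions: 2 + 2 + 2 + 2 + 1 = 9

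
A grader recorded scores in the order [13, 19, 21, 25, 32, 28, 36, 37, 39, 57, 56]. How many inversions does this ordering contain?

Element-by-element contributions:
13 → none → 0
19 → none → 0
21 → none → 0
25 → none → 0
32 → 28 → 1
28 → none → 0
36 → none → 0
37 → none → 0
39 → none → 0
57 → 56 → 1
56 → none → 0
Sum: 0 + 0 + 0 + 0 + 1 + 0 + 0 + 0 + 0 + 1 + 0 = 2

2 out-of-order pairs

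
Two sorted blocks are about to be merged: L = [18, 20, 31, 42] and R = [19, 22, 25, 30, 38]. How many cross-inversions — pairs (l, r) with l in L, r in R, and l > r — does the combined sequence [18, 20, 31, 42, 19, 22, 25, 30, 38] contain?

10 split inversions

For each element r of the right run, count left-run elements greater than r:
r = 19: 20, 31, 42 → 3
r = 22: 31, 42 → 2
r = 25: 31, 42 → 2
r = 30: 31, 42 → 2
r = 38: 42 → 1
Cross-inversions: 3 + 2 + 2 + 2 + 1 = 10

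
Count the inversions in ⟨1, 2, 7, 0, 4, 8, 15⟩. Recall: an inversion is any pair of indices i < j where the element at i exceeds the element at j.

4 inversions

For each element, count later entries that are smaller:
1 → 0 → 1
2 → 0 → 1
7 → 0, 4 → 2
0 → none → 0
4 → none → 0
8 → none → 0
15 → none → 0
Sum: 1 + 1 + 2 + 0 + 0 + 0 + 0 = 4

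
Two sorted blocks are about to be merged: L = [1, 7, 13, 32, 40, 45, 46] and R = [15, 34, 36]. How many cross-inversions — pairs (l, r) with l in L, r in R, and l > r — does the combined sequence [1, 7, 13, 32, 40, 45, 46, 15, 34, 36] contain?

10

Take each right-half value and tally the left-half values above it:
r = 15: 32, 40, 45, 46 → 4
r = 34: 40, 45, 46 → 3
r = 36: 40, 45, 46 → 3
Cross-inversions: 4 + 3 + 3 = 10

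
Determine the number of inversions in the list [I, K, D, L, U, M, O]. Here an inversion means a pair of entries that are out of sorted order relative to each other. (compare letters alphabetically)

4 inversions

Inversion pairs (indices are 1-based):
(1,3): I > D
(2,3): K > D
(5,6): U > M
(5,7): U > O
That's 4 pairs.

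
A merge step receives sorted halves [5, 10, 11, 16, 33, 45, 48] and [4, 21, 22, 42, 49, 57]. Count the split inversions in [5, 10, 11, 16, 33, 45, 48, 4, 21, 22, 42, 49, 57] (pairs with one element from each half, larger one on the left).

Count, for every r in R, how many entries of L exceed r:
r = 4: 5, 10, 11, 16, 33, 45, 48 → 7
r = 21: 33, 45, 48 → 3
r = 22: 33, 45, 48 → 3
r = 42: 45, 48 → 2
r = 49: none → 0
r = 57: none → 0
Cross-inversions: 7 + 3 + 3 + 2 + 0 + 0 = 15

15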